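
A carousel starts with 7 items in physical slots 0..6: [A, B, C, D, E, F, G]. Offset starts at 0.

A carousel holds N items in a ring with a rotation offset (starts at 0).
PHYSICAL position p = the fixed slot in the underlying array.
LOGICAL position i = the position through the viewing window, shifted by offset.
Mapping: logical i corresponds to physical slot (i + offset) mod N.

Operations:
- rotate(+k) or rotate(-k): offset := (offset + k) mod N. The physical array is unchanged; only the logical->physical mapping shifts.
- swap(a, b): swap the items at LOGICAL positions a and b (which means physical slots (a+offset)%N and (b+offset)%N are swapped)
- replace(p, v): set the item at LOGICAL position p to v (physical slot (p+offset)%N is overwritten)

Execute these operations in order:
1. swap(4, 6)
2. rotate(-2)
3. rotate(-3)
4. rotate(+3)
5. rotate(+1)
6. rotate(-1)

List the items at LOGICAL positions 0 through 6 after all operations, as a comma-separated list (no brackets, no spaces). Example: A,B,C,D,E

Answer: F,E,A,B,C,D,G

Derivation:
After op 1 (swap(4, 6)): offset=0, physical=[A,B,C,D,G,F,E], logical=[A,B,C,D,G,F,E]
After op 2 (rotate(-2)): offset=5, physical=[A,B,C,D,G,F,E], logical=[F,E,A,B,C,D,G]
After op 3 (rotate(-3)): offset=2, physical=[A,B,C,D,G,F,E], logical=[C,D,G,F,E,A,B]
After op 4 (rotate(+3)): offset=5, physical=[A,B,C,D,G,F,E], logical=[F,E,A,B,C,D,G]
After op 5 (rotate(+1)): offset=6, physical=[A,B,C,D,G,F,E], logical=[E,A,B,C,D,G,F]
After op 6 (rotate(-1)): offset=5, physical=[A,B,C,D,G,F,E], logical=[F,E,A,B,C,D,G]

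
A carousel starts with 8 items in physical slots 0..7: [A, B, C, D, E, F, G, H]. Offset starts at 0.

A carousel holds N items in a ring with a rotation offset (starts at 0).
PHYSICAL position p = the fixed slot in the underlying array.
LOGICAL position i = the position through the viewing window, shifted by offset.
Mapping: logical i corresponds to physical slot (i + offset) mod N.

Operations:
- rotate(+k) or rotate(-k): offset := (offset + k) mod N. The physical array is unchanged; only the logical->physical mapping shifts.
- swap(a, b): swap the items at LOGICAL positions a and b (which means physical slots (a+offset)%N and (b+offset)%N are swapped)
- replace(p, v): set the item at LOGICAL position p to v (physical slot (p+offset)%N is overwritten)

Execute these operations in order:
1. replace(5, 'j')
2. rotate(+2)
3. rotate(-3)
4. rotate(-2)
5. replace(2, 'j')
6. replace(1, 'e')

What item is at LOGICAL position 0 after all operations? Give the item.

Answer: j

Derivation:
After op 1 (replace(5, 'j')): offset=0, physical=[A,B,C,D,E,j,G,H], logical=[A,B,C,D,E,j,G,H]
After op 2 (rotate(+2)): offset=2, physical=[A,B,C,D,E,j,G,H], logical=[C,D,E,j,G,H,A,B]
After op 3 (rotate(-3)): offset=7, physical=[A,B,C,D,E,j,G,H], logical=[H,A,B,C,D,E,j,G]
After op 4 (rotate(-2)): offset=5, physical=[A,B,C,D,E,j,G,H], logical=[j,G,H,A,B,C,D,E]
After op 5 (replace(2, 'j')): offset=5, physical=[A,B,C,D,E,j,G,j], logical=[j,G,j,A,B,C,D,E]
After op 6 (replace(1, 'e')): offset=5, physical=[A,B,C,D,E,j,e,j], logical=[j,e,j,A,B,C,D,E]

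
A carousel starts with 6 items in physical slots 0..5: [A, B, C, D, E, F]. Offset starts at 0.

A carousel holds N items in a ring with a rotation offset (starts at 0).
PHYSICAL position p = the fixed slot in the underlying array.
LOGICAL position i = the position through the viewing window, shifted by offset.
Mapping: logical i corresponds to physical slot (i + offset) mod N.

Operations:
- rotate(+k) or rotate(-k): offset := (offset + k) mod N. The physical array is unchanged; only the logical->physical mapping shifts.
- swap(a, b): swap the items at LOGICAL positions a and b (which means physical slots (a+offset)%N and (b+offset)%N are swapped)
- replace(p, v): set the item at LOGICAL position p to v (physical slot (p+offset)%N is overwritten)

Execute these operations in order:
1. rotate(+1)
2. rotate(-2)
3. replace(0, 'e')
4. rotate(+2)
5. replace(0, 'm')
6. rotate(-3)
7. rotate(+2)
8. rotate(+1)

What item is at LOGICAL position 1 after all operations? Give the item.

Answer: C

Derivation:
After op 1 (rotate(+1)): offset=1, physical=[A,B,C,D,E,F], logical=[B,C,D,E,F,A]
After op 2 (rotate(-2)): offset=5, physical=[A,B,C,D,E,F], logical=[F,A,B,C,D,E]
After op 3 (replace(0, 'e')): offset=5, physical=[A,B,C,D,E,e], logical=[e,A,B,C,D,E]
After op 4 (rotate(+2)): offset=1, physical=[A,B,C,D,E,e], logical=[B,C,D,E,e,A]
After op 5 (replace(0, 'm')): offset=1, physical=[A,m,C,D,E,e], logical=[m,C,D,E,e,A]
After op 6 (rotate(-3)): offset=4, physical=[A,m,C,D,E,e], logical=[E,e,A,m,C,D]
After op 7 (rotate(+2)): offset=0, physical=[A,m,C,D,E,e], logical=[A,m,C,D,E,e]
After op 8 (rotate(+1)): offset=1, physical=[A,m,C,D,E,e], logical=[m,C,D,E,e,A]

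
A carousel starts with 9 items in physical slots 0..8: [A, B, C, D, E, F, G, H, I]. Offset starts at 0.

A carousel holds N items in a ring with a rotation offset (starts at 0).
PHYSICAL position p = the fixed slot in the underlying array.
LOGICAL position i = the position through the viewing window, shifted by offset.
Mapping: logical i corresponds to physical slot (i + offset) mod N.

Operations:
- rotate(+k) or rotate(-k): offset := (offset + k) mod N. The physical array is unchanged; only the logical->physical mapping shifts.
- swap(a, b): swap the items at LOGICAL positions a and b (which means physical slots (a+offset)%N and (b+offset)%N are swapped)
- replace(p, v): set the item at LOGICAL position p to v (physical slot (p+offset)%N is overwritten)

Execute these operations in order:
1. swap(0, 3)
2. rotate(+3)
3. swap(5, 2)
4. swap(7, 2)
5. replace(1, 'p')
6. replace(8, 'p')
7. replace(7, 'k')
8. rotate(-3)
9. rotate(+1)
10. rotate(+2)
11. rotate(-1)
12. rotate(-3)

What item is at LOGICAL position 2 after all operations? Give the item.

Answer: k

Derivation:
After op 1 (swap(0, 3)): offset=0, physical=[D,B,C,A,E,F,G,H,I], logical=[D,B,C,A,E,F,G,H,I]
After op 2 (rotate(+3)): offset=3, physical=[D,B,C,A,E,F,G,H,I], logical=[A,E,F,G,H,I,D,B,C]
After op 3 (swap(5, 2)): offset=3, physical=[D,B,C,A,E,I,G,H,F], logical=[A,E,I,G,H,F,D,B,C]
After op 4 (swap(7, 2)): offset=3, physical=[D,I,C,A,E,B,G,H,F], logical=[A,E,B,G,H,F,D,I,C]
After op 5 (replace(1, 'p')): offset=3, physical=[D,I,C,A,p,B,G,H,F], logical=[A,p,B,G,H,F,D,I,C]
After op 6 (replace(8, 'p')): offset=3, physical=[D,I,p,A,p,B,G,H,F], logical=[A,p,B,G,H,F,D,I,p]
After op 7 (replace(7, 'k')): offset=3, physical=[D,k,p,A,p,B,G,H,F], logical=[A,p,B,G,H,F,D,k,p]
After op 8 (rotate(-3)): offset=0, physical=[D,k,p,A,p,B,G,H,F], logical=[D,k,p,A,p,B,G,H,F]
After op 9 (rotate(+1)): offset=1, physical=[D,k,p,A,p,B,G,H,F], logical=[k,p,A,p,B,G,H,F,D]
After op 10 (rotate(+2)): offset=3, physical=[D,k,p,A,p,B,G,H,F], logical=[A,p,B,G,H,F,D,k,p]
After op 11 (rotate(-1)): offset=2, physical=[D,k,p,A,p,B,G,H,F], logical=[p,A,p,B,G,H,F,D,k]
After op 12 (rotate(-3)): offset=8, physical=[D,k,p,A,p,B,G,H,F], logical=[F,D,k,p,A,p,B,G,H]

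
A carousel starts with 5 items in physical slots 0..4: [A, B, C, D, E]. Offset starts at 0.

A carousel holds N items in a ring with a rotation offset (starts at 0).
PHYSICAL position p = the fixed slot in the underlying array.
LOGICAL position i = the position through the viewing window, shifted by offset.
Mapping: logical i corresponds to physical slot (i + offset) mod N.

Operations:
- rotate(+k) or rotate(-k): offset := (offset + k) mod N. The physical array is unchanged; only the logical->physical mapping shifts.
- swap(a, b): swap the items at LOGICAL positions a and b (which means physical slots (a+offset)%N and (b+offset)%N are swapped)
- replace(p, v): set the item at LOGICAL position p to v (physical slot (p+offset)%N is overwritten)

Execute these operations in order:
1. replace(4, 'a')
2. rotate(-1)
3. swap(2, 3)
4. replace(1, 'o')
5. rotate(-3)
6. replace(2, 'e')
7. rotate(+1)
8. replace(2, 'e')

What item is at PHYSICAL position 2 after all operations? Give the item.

Answer: B

Derivation:
After op 1 (replace(4, 'a')): offset=0, physical=[A,B,C,D,a], logical=[A,B,C,D,a]
After op 2 (rotate(-1)): offset=4, physical=[A,B,C,D,a], logical=[a,A,B,C,D]
After op 3 (swap(2, 3)): offset=4, physical=[A,C,B,D,a], logical=[a,A,C,B,D]
After op 4 (replace(1, 'o')): offset=4, physical=[o,C,B,D,a], logical=[a,o,C,B,D]
After op 5 (rotate(-3)): offset=1, physical=[o,C,B,D,a], logical=[C,B,D,a,o]
After op 6 (replace(2, 'e')): offset=1, physical=[o,C,B,e,a], logical=[C,B,e,a,o]
After op 7 (rotate(+1)): offset=2, physical=[o,C,B,e,a], logical=[B,e,a,o,C]
After op 8 (replace(2, 'e')): offset=2, physical=[o,C,B,e,e], logical=[B,e,e,o,C]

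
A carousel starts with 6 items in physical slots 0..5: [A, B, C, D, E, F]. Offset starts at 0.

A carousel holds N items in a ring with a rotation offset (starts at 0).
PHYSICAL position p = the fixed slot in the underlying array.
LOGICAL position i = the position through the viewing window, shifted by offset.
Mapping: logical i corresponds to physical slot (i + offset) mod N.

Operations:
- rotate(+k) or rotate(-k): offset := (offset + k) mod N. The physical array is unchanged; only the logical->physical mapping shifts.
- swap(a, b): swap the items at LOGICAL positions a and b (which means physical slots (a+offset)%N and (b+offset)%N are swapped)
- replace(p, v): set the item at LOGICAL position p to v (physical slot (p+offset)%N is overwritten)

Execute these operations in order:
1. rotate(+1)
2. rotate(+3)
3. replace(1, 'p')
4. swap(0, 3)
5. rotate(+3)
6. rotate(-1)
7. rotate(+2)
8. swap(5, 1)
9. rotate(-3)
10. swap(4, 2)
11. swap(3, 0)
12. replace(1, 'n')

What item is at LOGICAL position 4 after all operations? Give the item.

Answer: D

Derivation:
After op 1 (rotate(+1)): offset=1, physical=[A,B,C,D,E,F], logical=[B,C,D,E,F,A]
After op 2 (rotate(+3)): offset=4, physical=[A,B,C,D,E,F], logical=[E,F,A,B,C,D]
After op 3 (replace(1, 'p')): offset=4, physical=[A,B,C,D,E,p], logical=[E,p,A,B,C,D]
After op 4 (swap(0, 3)): offset=4, physical=[A,E,C,D,B,p], logical=[B,p,A,E,C,D]
After op 5 (rotate(+3)): offset=1, physical=[A,E,C,D,B,p], logical=[E,C,D,B,p,A]
After op 6 (rotate(-1)): offset=0, physical=[A,E,C,D,B,p], logical=[A,E,C,D,B,p]
After op 7 (rotate(+2)): offset=2, physical=[A,E,C,D,B,p], logical=[C,D,B,p,A,E]
After op 8 (swap(5, 1)): offset=2, physical=[A,D,C,E,B,p], logical=[C,E,B,p,A,D]
After op 9 (rotate(-3)): offset=5, physical=[A,D,C,E,B,p], logical=[p,A,D,C,E,B]
After op 10 (swap(4, 2)): offset=5, physical=[A,E,C,D,B,p], logical=[p,A,E,C,D,B]
After op 11 (swap(3, 0)): offset=5, physical=[A,E,p,D,B,C], logical=[C,A,E,p,D,B]
After op 12 (replace(1, 'n')): offset=5, physical=[n,E,p,D,B,C], logical=[C,n,E,p,D,B]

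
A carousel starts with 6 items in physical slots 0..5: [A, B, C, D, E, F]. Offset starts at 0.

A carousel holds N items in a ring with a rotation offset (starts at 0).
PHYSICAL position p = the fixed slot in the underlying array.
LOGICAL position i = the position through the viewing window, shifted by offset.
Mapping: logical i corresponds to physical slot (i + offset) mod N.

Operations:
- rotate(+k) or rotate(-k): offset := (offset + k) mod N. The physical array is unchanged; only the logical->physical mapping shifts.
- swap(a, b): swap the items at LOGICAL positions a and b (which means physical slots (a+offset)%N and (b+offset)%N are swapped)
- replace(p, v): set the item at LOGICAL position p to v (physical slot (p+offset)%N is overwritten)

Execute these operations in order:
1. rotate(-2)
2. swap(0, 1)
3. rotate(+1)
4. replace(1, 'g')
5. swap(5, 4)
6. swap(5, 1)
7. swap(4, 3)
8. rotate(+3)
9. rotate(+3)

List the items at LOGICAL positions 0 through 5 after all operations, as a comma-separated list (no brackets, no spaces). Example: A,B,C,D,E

After op 1 (rotate(-2)): offset=4, physical=[A,B,C,D,E,F], logical=[E,F,A,B,C,D]
After op 2 (swap(0, 1)): offset=4, physical=[A,B,C,D,F,E], logical=[F,E,A,B,C,D]
After op 3 (rotate(+1)): offset=5, physical=[A,B,C,D,F,E], logical=[E,A,B,C,D,F]
After op 4 (replace(1, 'g')): offset=5, physical=[g,B,C,D,F,E], logical=[E,g,B,C,D,F]
After op 5 (swap(5, 4)): offset=5, physical=[g,B,C,F,D,E], logical=[E,g,B,C,F,D]
After op 6 (swap(5, 1)): offset=5, physical=[D,B,C,F,g,E], logical=[E,D,B,C,F,g]
After op 7 (swap(4, 3)): offset=5, physical=[D,B,F,C,g,E], logical=[E,D,B,F,C,g]
After op 8 (rotate(+3)): offset=2, physical=[D,B,F,C,g,E], logical=[F,C,g,E,D,B]
After op 9 (rotate(+3)): offset=5, physical=[D,B,F,C,g,E], logical=[E,D,B,F,C,g]

Answer: E,D,B,F,C,g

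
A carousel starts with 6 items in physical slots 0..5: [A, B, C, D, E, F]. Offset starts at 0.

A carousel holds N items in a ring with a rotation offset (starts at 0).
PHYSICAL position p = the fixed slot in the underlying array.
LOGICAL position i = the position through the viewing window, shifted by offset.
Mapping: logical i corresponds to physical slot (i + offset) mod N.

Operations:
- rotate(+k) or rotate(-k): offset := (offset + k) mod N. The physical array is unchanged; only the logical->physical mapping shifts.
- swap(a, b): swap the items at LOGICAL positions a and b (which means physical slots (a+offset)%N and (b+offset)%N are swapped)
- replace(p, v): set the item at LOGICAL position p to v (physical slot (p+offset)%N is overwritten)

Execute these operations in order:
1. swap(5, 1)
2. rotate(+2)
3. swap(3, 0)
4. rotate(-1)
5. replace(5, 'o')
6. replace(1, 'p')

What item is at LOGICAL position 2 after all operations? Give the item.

Answer: D

Derivation:
After op 1 (swap(5, 1)): offset=0, physical=[A,F,C,D,E,B], logical=[A,F,C,D,E,B]
After op 2 (rotate(+2)): offset=2, physical=[A,F,C,D,E,B], logical=[C,D,E,B,A,F]
After op 3 (swap(3, 0)): offset=2, physical=[A,F,B,D,E,C], logical=[B,D,E,C,A,F]
After op 4 (rotate(-1)): offset=1, physical=[A,F,B,D,E,C], logical=[F,B,D,E,C,A]
After op 5 (replace(5, 'o')): offset=1, physical=[o,F,B,D,E,C], logical=[F,B,D,E,C,o]
After op 6 (replace(1, 'p')): offset=1, physical=[o,F,p,D,E,C], logical=[F,p,D,E,C,o]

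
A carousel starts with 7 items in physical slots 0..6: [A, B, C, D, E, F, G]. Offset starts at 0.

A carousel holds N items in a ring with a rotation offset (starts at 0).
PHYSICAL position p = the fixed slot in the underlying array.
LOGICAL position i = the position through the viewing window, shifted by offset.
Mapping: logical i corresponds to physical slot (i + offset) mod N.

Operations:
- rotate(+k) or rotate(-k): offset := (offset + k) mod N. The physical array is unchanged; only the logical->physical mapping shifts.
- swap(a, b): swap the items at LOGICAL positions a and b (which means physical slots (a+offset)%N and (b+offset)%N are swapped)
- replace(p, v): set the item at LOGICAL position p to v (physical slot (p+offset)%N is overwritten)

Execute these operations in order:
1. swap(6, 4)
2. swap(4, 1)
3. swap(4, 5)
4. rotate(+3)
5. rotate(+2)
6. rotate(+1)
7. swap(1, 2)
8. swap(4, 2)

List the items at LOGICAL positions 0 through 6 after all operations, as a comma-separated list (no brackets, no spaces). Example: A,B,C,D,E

Answer: E,G,D,C,A,F,B

Derivation:
After op 1 (swap(6, 4)): offset=0, physical=[A,B,C,D,G,F,E], logical=[A,B,C,D,G,F,E]
After op 2 (swap(4, 1)): offset=0, physical=[A,G,C,D,B,F,E], logical=[A,G,C,D,B,F,E]
After op 3 (swap(4, 5)): offset=0, physical=[A,G,C,D,F,B,E], logical=[A,G,C,D,F,B,E]
After op 4 (rotate(+3)): offset=3, physical=[A,G,C,D,F,B,E], logical=[D,F,B,E,A,G,C]
After op 5 (rotate(+2)): offset=5, physical=[A,G,C,D,F,B,E], logical=[B,E,A,G,C,D,F]
After op 6 (rotate(+1)): offset=6, physical=[A,G,C,D,F,B,E], logical=[E,A,G,C,D,F,B]
After op 7 (swap(1, 2)): offset=6, physical=[G,A,C,D,F,B,E], logical=[E,G,A,C,D,F,B]
After op 8 (swap(4, 2)): offset=6, physical=[G,D,C,A,F,B,E], logical=[E,G,D,C,A,F,B]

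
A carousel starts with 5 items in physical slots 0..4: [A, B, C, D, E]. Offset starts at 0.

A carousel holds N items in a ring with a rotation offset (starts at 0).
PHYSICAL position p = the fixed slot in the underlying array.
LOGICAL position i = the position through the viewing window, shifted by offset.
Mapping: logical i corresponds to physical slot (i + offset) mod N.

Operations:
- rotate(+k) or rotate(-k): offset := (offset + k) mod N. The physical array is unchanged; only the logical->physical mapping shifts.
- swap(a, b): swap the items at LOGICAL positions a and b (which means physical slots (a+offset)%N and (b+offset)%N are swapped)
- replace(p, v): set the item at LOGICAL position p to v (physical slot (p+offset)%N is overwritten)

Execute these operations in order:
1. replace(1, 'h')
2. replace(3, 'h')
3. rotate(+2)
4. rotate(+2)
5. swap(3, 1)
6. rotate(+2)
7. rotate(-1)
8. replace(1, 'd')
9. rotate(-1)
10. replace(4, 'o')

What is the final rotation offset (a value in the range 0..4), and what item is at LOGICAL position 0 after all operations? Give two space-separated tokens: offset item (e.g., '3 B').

After op 1 (replace(1, 'h')): offset=0, physical=[A,h,C,D,E], logical=[A,h,C,D,E]
After op 2 (replace(3, 'h')): offset=0, physical=[A,h,C,h,E], logical=[A,h,C,h,E]
After op 3 (rotate(+2)): offset=2, physical=[A,h,C,h,E], logical=[C,h,E,A,h]
After op 4 (rotate(+2)): offset=4, physical=[A,h,C,h,E], logical=[E,A,h,C,h]
After op 5 (swap(3, 1)): offset=4, physical=[C,h,A,h,E], logical=[E,C,h,A,h]
After op 6 (rotate(+2)): offset=1, physical=[C,h,A,h,E], logical=[h,A,h,E,C]
After op 7 (rotate(-1)): offset=0, physical=[C,h,A,h,E], logical=[C,h,A,h,E]
After op 8 (replace(1, 'd')): offset=0, physical=[C,d,A,h,E], logical=[C,d,A,h,E]
After op 9 (rotate(-1)): offset=4, physical=[C,d,A,h,E], logical=[E,C,d,A,h]
After op 10 (replace(4, 'o')): offset=4, physical=[C,d,A,o,E], logical=[E,C,d,A,o]

Answer: 4 E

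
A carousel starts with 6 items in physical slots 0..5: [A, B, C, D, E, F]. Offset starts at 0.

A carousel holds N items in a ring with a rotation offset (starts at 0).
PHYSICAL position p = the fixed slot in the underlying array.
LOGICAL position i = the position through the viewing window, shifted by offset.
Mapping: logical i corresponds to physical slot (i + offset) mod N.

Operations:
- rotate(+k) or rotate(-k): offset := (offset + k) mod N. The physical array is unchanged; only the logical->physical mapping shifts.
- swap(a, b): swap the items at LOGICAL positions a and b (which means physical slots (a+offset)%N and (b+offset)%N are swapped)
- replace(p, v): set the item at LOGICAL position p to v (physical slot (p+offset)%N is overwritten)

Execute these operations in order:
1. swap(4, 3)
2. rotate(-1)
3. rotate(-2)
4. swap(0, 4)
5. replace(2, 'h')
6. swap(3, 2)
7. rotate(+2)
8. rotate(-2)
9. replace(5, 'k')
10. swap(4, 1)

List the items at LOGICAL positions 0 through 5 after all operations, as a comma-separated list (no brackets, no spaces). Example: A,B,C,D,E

Answer: B,E,A,h,D,k

Derivation:
After op 1 (swap(4, 3)): offset=0, physical=[A,B,C,E,D,F], logical=[A,B,C,E,D,F]
After op 2 (rotate(-1)): offset=5, physical=[A,B,C,E,D,F], logical=[F,A,B,C,E,D]
After op 3 (rotate(-2)): offset=3, physical=[A,B,C,E,D,F], logical=[E,D,F,A,B,C]
After op 4 (swap(0, 4)): offset=3, physical=[A,E,C,B,D,F], logical=[B,D,F,A,E,C]
After op 5 (replace(2, 'h')): offset=3, physical=[A,E,C,B,D,h], logical=[B,D,h,A,E,C]
After op 6 (swap(3, 2)): offset=3, physical=[h,E,C,B,D,A], logical=[B,D,A,h,E,C]
After op 7 (rotate(+2)): offset=5, physical=[h,E,C,B,D,A], logical=[A,h,E,C,B,D]
After op 8 (rotate(-2)): offset=3, physical=[h,E,C,B,D,A], logical=[B,D,A,h,E,C]
After op 9 (replace(5, 'k')): offset=3, physical=[h,E,k,B,D,A], logical=[B,D,A,h,E,k]
After op 10 (swap(4, 1)): offset=3, physical=[h,D,k,B,E,A], logical=[B,E,A,h,D,k]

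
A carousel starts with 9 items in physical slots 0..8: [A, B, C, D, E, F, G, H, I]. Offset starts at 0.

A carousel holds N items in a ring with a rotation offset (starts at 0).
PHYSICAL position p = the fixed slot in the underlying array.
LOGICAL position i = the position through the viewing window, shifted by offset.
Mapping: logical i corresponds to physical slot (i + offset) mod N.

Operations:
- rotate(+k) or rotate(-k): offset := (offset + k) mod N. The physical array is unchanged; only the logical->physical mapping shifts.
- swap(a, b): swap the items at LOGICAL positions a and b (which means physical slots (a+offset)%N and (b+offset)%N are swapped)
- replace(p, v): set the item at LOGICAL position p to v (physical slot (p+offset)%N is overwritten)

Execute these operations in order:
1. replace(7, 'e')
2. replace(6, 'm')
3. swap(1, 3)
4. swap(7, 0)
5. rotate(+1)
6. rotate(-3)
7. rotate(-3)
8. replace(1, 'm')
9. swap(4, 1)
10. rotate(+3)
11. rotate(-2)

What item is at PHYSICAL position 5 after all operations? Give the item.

Answer: I

Derivation:
After op 1 (replace(7, 'e')): offset=0, physical=[A,B,C,D,E,F,G,e,I], logical=[A,B,C,D,E,F,G,e,I]
After op 2 (replace(6, 'm')): offset=0, physical=[A,B,C,D,E,F,m,e,I], logical=[A,B,C,D,E,F,m,e,I]
After op 3 (swap(1, 3)): offset=0, physical=[A,D,C,B,E,F,m,e,I], logical=[A,D,C,B,E,F,m,e,I]
After op 4 (swap(7, 0)): offset=0, physical=[e,D,C,B,E,F,m,A,I], logical=[e,D,C,B,E,F,m,A,I]
After op 5 (rotate(+1)): offset=1, physical=[e,D,C,B,E,F,m,A,I], logical=[D,C,B,E,F,m,A,I,e]
After op 6 (rotate(-3)): offset=7, physical=[e,D,C,B,E,F,m,A,I], logical=[A,I,e,D,C,B,E,F,m]
After op 7 (rotate(-3)): offset=4, physical=[e,D,C,B,E,F,m,A,I], logical=[E,F,m,A,I,e,D,C,B]
After op 8 (replace(1, 'm')): offset=4, physical=[e,D,C,B,E,m,m,A,I], logical=[E,m,m,A,I,e,D,C,B]
After op 9 (swap(4, 1)): offset=4, physical=[e,D,C,B,E,I,m,A,m], logical=[E,I,m,A,m,e,D,C,B]
After op 10 (rotate(+3)): offset=7, physical=[e,D,C,B,E,I,m,A,m], logical=[A,m,e,D,C,B,E,I,m]
After op 11 (rotate(-2)): offset=5, physical=[e,D,C,B,E,I,m,A,m], logical=[I,m,A,m,e,D,C,B,E]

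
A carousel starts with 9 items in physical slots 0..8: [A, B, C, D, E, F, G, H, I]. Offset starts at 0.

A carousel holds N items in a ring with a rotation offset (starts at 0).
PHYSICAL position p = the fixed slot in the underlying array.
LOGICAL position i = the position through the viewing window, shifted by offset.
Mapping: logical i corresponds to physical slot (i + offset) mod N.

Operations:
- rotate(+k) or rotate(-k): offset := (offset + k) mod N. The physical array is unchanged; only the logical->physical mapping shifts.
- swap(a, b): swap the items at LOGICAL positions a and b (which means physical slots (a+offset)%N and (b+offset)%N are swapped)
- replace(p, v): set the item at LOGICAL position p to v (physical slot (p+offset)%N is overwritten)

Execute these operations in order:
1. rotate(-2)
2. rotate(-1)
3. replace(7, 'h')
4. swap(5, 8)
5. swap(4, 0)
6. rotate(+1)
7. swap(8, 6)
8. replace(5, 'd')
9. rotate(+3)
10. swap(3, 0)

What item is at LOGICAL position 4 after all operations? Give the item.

After op 1 (rotate(-2)): offset=7, physical=[A,B,C,D,E,F,G,H,I], logical=[H,I,A,B,C,D,E,F,G]
After op 2 (rotate(-1)): offset=6, physical=[A,B,C,D,E,F,G,H,I], logical=[G,H,I,A,B,C,D,E,F]
After op 3 (replace(7, 'h')): offset=6, physical=[A,B,C,D,h,F,G,H,I], logical=[G,H,I,A,B,C,D,h,F]
After op 4 (swap(5, 8)): offset=6, physical=[A,B,F,D,h,C,G,H,I], logical=[G,H,I,A,B,F,D,h,C]
After op 5 (swap(4, 0)): offset=6, physical=[A,G,F,D,h,C,B,H,I], logical=[B,H,I,A,G,F,D,h,C]
After op 6 (rotate(+1)): offset=7, physical=[A,G,F,D,h,C,B,H,I], logical=[H,I,A,G,F,D,h,C,B]
After op 7 (swap(8, 6)): offset=7, physical=[A,G,F,D,B,C,h,H,I], logical=[H,I,A,G,F,D,B,C,h]
After op 8 (replace(5, 'd')): offset=7, physical=[A,G,F,d,B,C,h,H,I], logical=[H,I,A,G,F,d,B,C,h]
After op 9 (rotate(+3)): offset=1, physical=[A,G,F,d,B,C,h,H,I], logical=[G,F,d,B,C,h,H,I,A]
After op 10 (swap(3, 0)): offset=1, physical=[A,B,F,d,G,C,h,H,I], logical=[B,F,d,G,C,h,H,I,A]

Answer: C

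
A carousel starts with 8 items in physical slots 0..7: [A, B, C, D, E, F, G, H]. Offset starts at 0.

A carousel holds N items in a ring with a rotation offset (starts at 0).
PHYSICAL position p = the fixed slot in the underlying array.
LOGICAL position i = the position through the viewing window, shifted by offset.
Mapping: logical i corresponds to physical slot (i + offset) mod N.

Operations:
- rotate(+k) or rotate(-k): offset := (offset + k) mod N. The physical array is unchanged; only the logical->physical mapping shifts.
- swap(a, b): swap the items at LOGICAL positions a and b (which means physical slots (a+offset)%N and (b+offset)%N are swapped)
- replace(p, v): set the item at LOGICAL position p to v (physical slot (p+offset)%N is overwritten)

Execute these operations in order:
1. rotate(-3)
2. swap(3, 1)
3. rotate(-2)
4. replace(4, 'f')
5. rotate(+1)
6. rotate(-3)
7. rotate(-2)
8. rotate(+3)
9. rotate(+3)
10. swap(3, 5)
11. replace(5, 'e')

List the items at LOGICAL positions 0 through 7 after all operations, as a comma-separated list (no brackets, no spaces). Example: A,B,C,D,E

Answer: F,A,f,C,B,e,D,E

Derivation:
After op 1 (rotate(-3)): offset=5, physical=[A,B,C,D,E,F,G,H], logical=[F,G,H,A,B,C,D,E]
After op 2 (swap(3, 1)): offset=5, physical=[G,B,C,D,E,F,A,H], logical=[F,A,H,G,B,C,D,E]
After op 3 (rotate(-2)): offset=3, physical=[G,B,C,D,E,F,A,H], logical=[D,E,F,A,H,G,B,C]
After op 4 (replace(4, 'f')): offset=3, physical=[G,B,C,D,E,F,A,f], logical=[D,E,F,A,f,G,B,C]
After op 5 (rotate(+1)): offset=4, physical=[G,B,C,D,E,F,A,f], logical=[E,F,A,f,G,B,C,D]
After op 6 (rotate(-3)): offset=1, physical=[G,B,C,D,E,F,A,f], logical=[B,C,D,E,F,A,f,G]
After op 7 (rotate(-2)): offset=7, physical=[G,B,C,D,E,F,A,f], logical=[f,G,B,C,D,E,F,A]
After op 8 (rotate(+3)): offset=2, physical=[G,B,C,D,E,F,A,f], logical=[C,D,E,F,A,f,G,B]
After op 9 (rotate(+3)): offset=5, physical=[G,B,C,D,E,F,A,f], logical=[F,A,f,G,B,C,D,E]
After op 10 (swap(3, 5)): offset=5, physical=[C,B,G,D,E,F,A,f], logical=[F,A,f,C,B,G,D,E]
After op 11 (replace(5, 'e')): offset=5, physical=[C,B,e,D,E,F,A,f], logical=[F,A,f,C,B,e,D,E]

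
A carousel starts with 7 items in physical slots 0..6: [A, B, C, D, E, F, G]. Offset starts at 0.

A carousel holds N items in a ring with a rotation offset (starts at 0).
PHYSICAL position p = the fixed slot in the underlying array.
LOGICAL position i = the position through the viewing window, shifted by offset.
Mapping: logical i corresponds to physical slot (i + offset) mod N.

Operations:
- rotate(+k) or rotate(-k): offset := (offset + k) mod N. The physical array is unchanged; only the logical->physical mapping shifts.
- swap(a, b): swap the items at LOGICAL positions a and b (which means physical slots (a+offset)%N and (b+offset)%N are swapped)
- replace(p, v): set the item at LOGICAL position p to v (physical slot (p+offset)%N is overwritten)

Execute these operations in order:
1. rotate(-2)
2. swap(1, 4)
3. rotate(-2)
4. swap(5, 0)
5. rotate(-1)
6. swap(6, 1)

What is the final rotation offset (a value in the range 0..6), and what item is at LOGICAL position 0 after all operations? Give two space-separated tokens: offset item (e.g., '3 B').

After op 1 (rotate(-2)): offset=5, physical=[A,B,C,D,E,F,G], logical=[F,G,A,B,C,D,E]
After op 2 (swap(1, 4)): offset=5, physical=[A,B,G,D,E,F,C], logical=[F,C,A,B,G,D,E]
After op 3 (rotate(-2)): offset=3, physical=[A,B,G,D,E,F,C], logical=[D,E,F,C,A,B,G]
After op 4 (swap(5, 0)): offset=3, physical=[A,D,G,B,E,F,C], logical=[B,E,F,C,A,D,G]
After op 5 (rotate(-1)): offset=2, physical=[A,D,G,B,E,F,C], logical=[G,B,E,F,C,A,D]
After op 6 (swap(6, 1)): offset=2, physical=[A,B,G,D,E,F,C], logical=[G,D,E,F,C,A,B]

Answer: 2 G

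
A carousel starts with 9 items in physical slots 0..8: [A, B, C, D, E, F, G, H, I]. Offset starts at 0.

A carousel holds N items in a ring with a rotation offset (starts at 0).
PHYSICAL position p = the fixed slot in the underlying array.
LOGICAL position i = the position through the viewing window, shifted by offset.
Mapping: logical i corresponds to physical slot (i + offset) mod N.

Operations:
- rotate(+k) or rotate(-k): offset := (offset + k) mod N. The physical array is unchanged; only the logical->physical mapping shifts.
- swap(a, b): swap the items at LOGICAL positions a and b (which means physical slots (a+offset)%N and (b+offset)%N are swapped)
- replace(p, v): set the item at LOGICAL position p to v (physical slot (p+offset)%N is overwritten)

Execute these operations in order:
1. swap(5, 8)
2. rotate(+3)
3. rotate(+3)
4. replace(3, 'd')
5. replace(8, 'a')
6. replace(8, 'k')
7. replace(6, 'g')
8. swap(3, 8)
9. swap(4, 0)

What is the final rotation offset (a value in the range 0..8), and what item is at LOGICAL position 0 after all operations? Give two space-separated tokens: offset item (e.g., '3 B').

After op 1 (swap(5, 8)): offset=0, physical=[A,B,C,D,E,I,G,H,F], logical=[A,B,C,D,E,I,G,H,F]
After op 2 (rotate(+3)): offset=3, physical=[A,B,C,D,E,I,G,H,F], logical=[D,E,I,G,H,F,A,B,C]
After op 3 (rotate(+3)): offset=6, physical=[A,B,C,D,E,I,G,H,F], logical=[G,H,F,A,B,C,D,E,I]
After op 4 (replace(3, 'd')): offset=6, physical=[d,B,C,D,E,I,G,H,F], logical=[G,H,F,d,B,C,D,E,I]
After op 5 (replace(8, 'a')): offset=6, physical=[d,B,C,D,E,a,G,H,F], logical=[G,H,F,d,B,C,D,E,a]
After op 6 (replace(8, 'k')): offset=6, physical=[d,B,C,D,E,k,G,H,F], logical=[G,H,F,d,B,C,D,E,k]
After op 7 (replace(6, 'g')): offset=6, physical=[d,B,C,g,E,k,G,H,F], logical=[G,H,F,d,B,C,g,E,k]
After op 8 (swap(3, 8)): offset=6, physical=[k,B,C,g,E,d,G,H,F], logical=[G,H,F,k,B,C,g,E,d]
After op 9 (swap(4, 0)): offset=6, physical=[k,G,C,g,E,d,B,H,F], logical=[B,H,F,k,G,C,g,E,d]

Answer: 6 B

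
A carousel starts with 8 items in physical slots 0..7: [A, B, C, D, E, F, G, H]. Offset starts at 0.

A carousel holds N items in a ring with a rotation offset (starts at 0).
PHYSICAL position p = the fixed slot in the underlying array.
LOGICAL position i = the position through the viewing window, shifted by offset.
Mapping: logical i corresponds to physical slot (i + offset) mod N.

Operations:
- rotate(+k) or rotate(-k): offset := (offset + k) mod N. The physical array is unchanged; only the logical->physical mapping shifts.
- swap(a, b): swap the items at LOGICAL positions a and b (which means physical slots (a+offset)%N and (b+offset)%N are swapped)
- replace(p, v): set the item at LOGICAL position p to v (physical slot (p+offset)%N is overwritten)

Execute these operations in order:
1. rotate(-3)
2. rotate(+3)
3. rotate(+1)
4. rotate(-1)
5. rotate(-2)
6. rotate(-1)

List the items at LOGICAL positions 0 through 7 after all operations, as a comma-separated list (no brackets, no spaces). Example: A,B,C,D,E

After op 1 (rotate(-3)): offset=5, physical=[A,B,C,D,E,F,G,H], logical=[F,G,H,A,B,C,D,E]
After op 2 (rotate(+3)): offset=0, physical=[A,B,C,D,E,F,G,H], logical=[A,B,C,D,E,F,G,H]
After op 3 (rotate(+1)): offset=1, physical=[A,B,C,D,E,F,G,H], logical=[B,C,D,E,F,G,H,A]
After op 4 (rotate(-1)): offset=0, physical=[A,B,C,D,E,F,G,H], logical=[A,B,C,D,E,F,G,H]
After op 5 (rotate(-2)): offset=6, physical=[A,B,C,D,E,F,G,H], logical=[G,H,A,B,C,D,E,F]
After op 6 (rotate(-1)): offset=5, physical=[A,B,C,D,E,F,G,H], logical=[F,G,H,A,B,C,D,E]

Answer: F,G,H,A,B,C,D,E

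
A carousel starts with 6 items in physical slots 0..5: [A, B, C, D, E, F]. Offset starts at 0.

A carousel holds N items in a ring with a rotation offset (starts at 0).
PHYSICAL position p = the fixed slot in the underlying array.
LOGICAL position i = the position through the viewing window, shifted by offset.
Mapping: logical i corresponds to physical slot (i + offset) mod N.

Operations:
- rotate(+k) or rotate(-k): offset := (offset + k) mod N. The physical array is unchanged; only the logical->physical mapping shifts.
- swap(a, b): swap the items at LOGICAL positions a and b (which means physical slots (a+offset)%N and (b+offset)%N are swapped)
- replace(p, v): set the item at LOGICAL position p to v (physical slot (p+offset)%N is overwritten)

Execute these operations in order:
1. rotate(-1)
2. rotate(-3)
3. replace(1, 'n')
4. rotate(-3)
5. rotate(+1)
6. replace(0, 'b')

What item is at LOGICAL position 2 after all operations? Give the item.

Answer: C

Derivation:
After op 1 (rotate(-1)): offset=5, physical=[A,B,C,D,E,F], logical=[F,A,B,C,D,E]
After op 2 (rotate(-3)): offset=2, physical=[A,B,C,D,E,F], logical=[C,D,E,F,A,B]
After op 3 (replace(1, 'n')): offset=2, physical=[A,B,C,n,E,F], logical=[C,n,E,F,A,B]
After op 4 (rotate(-3)): offset=5, physical=[A,B,C,n,E,F], logical=[F,A,B,C,n,E]
After op 5 (rotate(+1)): offset=0, physical=[A,B,C,n,E,F], logical=[A,B,C,n,E,F]
After op 6 (replace(0, 'b')): offset=0, physical=[b,B,C,n,E,F], logical=[b,B,C,n,E,F]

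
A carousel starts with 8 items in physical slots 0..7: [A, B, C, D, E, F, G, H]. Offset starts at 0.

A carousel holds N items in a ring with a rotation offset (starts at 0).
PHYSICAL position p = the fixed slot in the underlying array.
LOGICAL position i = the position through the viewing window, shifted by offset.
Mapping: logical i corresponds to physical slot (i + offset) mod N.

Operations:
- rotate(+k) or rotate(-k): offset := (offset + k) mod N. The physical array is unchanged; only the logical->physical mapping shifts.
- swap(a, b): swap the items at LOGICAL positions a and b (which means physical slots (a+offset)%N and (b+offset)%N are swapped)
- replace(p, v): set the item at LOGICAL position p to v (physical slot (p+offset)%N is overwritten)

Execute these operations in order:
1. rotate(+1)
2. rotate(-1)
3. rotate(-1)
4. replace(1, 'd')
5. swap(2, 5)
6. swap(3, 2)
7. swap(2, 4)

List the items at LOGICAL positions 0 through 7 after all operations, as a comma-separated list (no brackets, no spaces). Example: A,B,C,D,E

After op 1 (rotate(+1)): offset=1, physical=[A,B,C,D,E,F,G,H], logical=[B,C,D,E,F,G,H,A]
After op 2 (rotate(-1)): offset=0, physical=[A,B,C,D,E,F,G,H], logical=[A,B,C,D,E,F,G,H]
After op 3 (rotate(-1)): offset=7, physical=[A,B,C,D,E,F,G,H], logical=[H,A,B,C,D,E,F,G]
After op 4 (replace(1, 'd')): offset=7, physical=[d,B,C,D,E,F,G,H], logical=[H,d,B,C,D,E,F,G]
After op 5 (swap(2, 5)): offset=7, physical=[d,E,C,D,B,F,G,H], logical=[H,d,E,C,D,B,F,G]
After op 6 (swap(3, 2)): offset=7, physical=[d,C,E,D,B,F,G,H], logical=[H,d,C,E,D,B,F,G]
After op 7 (swap(2, 4)): offset=7, physical=[d,D,E,C,B,F,G,H], logical=[H,d,D,E,C,B,F,G]

Answer: H,d,D,E,C,B,F,G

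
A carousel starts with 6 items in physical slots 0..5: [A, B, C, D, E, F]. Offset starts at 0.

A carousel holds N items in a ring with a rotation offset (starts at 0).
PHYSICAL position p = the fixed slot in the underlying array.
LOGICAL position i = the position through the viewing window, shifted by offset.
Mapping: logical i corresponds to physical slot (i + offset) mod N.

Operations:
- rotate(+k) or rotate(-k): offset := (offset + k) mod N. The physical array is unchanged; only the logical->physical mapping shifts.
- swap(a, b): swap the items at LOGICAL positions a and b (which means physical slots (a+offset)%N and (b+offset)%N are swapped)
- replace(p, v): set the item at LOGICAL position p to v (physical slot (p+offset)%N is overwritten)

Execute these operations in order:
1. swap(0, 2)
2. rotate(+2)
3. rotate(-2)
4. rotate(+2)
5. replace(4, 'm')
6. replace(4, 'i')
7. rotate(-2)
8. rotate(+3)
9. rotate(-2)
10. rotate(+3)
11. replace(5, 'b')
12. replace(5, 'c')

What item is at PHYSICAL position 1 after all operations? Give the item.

Answer: B

Derivation:
After op 1 (swap(0, 2)): offset=0, physical=[C,B,A,D,E,F], logical=[C,B,A,D,E,F]
After op 2 (rotate(+2)): offset=2, physical=[C,B,A,D,E,F], logical=[A,D,E,F,C,B]
After op 3 (rotate(-2)): offset=0, physical=[C,B,A,D,E,F], logical=[C,B,A,D,E,F]
After op 4 (rotate(+2)): offset=2, physical=[C,B,A,D,E,F], logical=[A,D,E,F,C,B]
After op 5 (replace(4, 'm')): offset=2, physical=[m,B,A,D,E,F], logical=[A,D,E,F,m,B]
After op 6 (replace(4, 'i')): offset=2, physical=[i,B,A,D,E,F], logical=[A,D,E,F,i,B]
After op 7 (rotate(-2)): offset=0, physical=[i,B,A,D,E,F], logical=[i,B,A,D,E,F]
After op 8 (rotate(+3)): offset=3, physical=[i,B,A,D,E,F], logical=[D,E,F,i,B,A]
After op 9 (rotate(-2)): offset=1, physical=[i,B,A,D,E,F], logical=[B,A,D,E,F,i]
After op 10 (rotate(+3)): offset=4, physical=[i,B,A,D,E,F], logical=[E,F,i,B,A,D]
After op 11 (replace(5, 'b')): offset=4, physical=[i,B,A,b,E,F], logical=[E,F,i,B,A,b]
After op 12 (replace(5, 'c')): offset=4, physical=[i,B,A,c,E,F], logical=[E,F,i,B,A,c]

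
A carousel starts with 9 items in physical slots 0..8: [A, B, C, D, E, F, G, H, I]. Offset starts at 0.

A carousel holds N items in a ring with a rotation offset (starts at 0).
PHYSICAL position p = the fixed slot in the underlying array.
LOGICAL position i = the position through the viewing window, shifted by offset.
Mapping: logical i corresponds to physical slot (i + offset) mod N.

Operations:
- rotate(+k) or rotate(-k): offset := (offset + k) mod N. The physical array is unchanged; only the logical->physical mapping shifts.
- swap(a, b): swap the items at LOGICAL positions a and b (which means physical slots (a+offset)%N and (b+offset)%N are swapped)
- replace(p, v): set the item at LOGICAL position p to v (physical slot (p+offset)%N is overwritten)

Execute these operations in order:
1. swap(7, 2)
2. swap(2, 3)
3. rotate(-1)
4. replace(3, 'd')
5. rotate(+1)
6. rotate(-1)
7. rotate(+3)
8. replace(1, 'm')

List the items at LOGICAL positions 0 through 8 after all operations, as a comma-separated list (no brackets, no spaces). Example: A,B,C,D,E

Answer: d,m,E,F,G,C,I,A,B

Derivation:
After op 1 (swap(7, 2)): offset=0, physical=[A,B,H,D,E,F,G,C,I], logical=[A,B,H,D,E,F,G,C,I]
After op 2 (swap(2, 3)): offset=0, physical=[A,B,D,H,E,F,G,C,I], logical=[A,B,D,H,E,F,G,C,I]
After op 3 (rotate(-1)): offset=8, physical=[A,B,D,H,E,F,G,C,I], logical=[I,A,B,D,H,E,F,G,C]
After op 4 (replace(3, 'd')): offset=8, physical=[A,B,d,H,E,F,G,C,I], logical=[I,A,B,d,H,E,F,G,C]
After op 5 (rotate(+1)): offset=0, physical=[A,B,d,H,E,F,G,C,I], logical=[A,B,d,H,E,F,G,C,I]
After op 6 (rotate(-1)): offset=8, physical=[A,B,d,H,E,F,G,C,I], logical=[I,A,B,d,H,E,F,G,C]
After op 7 (rotate(+3)): offset=2, physical=[A,B,d,H,E,F,G,C,I], logical=[d,H,E,F,G,C,I,A,B]
After op 8 (replace(1, 'm')): offset=2, physical=[A,B,d,m,E,F,G,C,I], logical=[d,m,E,F,G,C,I,A,B]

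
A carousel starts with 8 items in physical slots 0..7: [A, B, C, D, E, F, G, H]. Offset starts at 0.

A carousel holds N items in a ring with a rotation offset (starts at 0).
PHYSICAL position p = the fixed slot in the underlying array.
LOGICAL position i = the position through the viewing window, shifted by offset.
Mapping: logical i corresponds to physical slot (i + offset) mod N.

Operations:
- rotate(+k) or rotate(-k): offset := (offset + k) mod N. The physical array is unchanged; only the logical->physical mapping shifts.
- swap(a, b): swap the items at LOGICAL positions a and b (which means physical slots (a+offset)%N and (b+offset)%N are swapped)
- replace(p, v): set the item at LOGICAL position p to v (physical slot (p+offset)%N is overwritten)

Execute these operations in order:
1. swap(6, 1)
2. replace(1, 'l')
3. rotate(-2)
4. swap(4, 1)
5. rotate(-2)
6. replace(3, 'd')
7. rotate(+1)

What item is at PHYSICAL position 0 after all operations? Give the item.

Answer: A

Derivation:
After op 1 (swap(6, 1)): offset=0, physical=[A,G,C,D,E,F,B,H], logical=[A,G,C,D,E,F,B,H]
After op 2 (replace(1, 'l')): offset=0, physical=[A,l,C,D,E,F,B,H], logical=[A,l,C,D,E,F,B,H]
After op 3 (rotate(-2)): offset=6, physical=[A,l,C,D,E,F,B,H], logical=[B,H,A,l,C,D,E,F]
After op 4 (swap(4, 1)): offset=6, physical=[A,l,H,D,E,F,B,C], logical=[B,C,A,l,H,D,E,F]
After op 5 (rotate(-2)): offset=4, physical=[A,l,H,D,E,F,B,C], logical=[E,F,B,C,A,l,H,D]
After op 6 (replace(3, 'd')): offset=4, physical=[A,l,H,D,E,F,B,d], logical=[E,F,B,d,A,l,H,D]
After op 7 (rotate(+1)): offset=5, physical=[A,l,H,D,E,F,B,d], logical=[F,B,d,A,l,H,D,E]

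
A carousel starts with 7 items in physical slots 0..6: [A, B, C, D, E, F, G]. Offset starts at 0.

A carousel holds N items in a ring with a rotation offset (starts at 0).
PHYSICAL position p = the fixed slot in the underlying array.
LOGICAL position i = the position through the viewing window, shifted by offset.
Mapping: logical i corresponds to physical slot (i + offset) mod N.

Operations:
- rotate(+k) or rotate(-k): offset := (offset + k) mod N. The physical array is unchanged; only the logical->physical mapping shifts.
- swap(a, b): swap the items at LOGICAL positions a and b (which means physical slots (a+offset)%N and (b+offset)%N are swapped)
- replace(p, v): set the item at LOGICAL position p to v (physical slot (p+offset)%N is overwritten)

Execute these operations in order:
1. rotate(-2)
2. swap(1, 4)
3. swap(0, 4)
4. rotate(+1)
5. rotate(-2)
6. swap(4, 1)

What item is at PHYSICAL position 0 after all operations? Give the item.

After op 1 (rotate(-2)): offset=5, physical=[A,B,C,D,E,F,G], logical=[F,G,A,B,C,D,E]
After op 2 (swap(1, 4)): offset=5, physical=[A,B,G,D,E,F,C], logical=[F,C,A,B,G,D,E]
After op 3 (swap(0, 4)): offset=5, physical=[A,B,F,D,E,G,C], logical=[G,C,A,B,F,D,E]
After op 4 (rotate(+1)): offset=6, physical=[A,B,F,D,E,G,C], logical=[C,A,B,F,D,E,G]
After op 5 (rotate(-2)): offset=4, physical=[A,B,F,D,E,G,C], logical=[E,G,C,A,B,F,D]
After op 6 (swap(4, 1)): offset=4, physical=[A,G,F,D,E,B,C], logical=[E,B,C,A,G,F,D]

Answer: A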